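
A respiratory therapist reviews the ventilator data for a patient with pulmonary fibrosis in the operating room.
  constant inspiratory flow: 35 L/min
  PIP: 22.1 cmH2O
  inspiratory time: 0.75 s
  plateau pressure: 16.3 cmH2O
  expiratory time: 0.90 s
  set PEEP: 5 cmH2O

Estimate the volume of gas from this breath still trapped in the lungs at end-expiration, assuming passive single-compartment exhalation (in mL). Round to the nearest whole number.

Flow: 35 L/min ÷ 60 = 0.5833 L/s.
Vt = flow × Ti = 0.5833 L/s × 0.75 s × 1000 mL/L = 437.48 mL.
R = (PIP − Pplat)/V̇ = (22.1 − 16.3) / 0.5833 = 5.8/0.5833 = 9.943 cmH2O·s/L.
C = Vt/(Pplat − PEEP) = 437.48 / (16.3 − 5) = 437.48/11.3 = 38.715 mL/cmH2O.
τ = R × C = 9.943 × 0.03872 L/cmH2O = 0.385 s.
Fraction remaining = e^(−Te/τ) = e^(−0.90/0.385) = 0.09655.
Trapped volume = 437.48 × 0.09655 = 42.239 mL.

42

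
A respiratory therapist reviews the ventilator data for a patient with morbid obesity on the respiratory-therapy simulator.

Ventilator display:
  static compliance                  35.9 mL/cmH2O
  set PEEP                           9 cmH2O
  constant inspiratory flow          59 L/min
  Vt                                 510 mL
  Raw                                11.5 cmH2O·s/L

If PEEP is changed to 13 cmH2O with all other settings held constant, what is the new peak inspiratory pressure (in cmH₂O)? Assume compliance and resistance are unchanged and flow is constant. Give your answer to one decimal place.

Flow: 59 L/min ÷ 60 = 0.9833 L/s.
PIP = Vt/C + R·V̇ + PEEP (constant-flow equation of motion).
Only the baseline term changes: ΔPIP = ΔPEEP = 13 − 9 = 4.0 cmH2O.
Original PIP = 510/35.9 + 11.5×0.9833 + 9 = 34.514 cmH2O; new PIP = 34.514 + (4.0) = 38.514 cmH2O.

38.5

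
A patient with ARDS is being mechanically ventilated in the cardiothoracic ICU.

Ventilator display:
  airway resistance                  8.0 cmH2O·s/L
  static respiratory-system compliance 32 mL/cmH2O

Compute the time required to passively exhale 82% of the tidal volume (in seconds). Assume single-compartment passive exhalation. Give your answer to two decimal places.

0.44

τ = R × C = 8.0 × 32 mL/cmH2O = 8.0 × 0.032 L/cmH2O = 0.256 s.
Exhaled fraction f = 1 − e^(−t/τ) → t = −τ·ln(1 − f) = −0.256·ln(0.18) = 0.439 s.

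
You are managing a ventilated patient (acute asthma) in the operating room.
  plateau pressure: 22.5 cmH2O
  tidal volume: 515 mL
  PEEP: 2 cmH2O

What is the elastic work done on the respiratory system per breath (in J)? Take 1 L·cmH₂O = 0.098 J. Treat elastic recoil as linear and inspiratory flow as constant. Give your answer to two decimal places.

0.52

Elastic work ≈ ½ × (Pplat − PEEP) × Vt = 0.5 × (22.5 − 2) × 0.515 L = 0.5 × 20.5 × 0.515 = 5.279 L·cmH2O.
× 0.098 J/(L·cmH2O) → 0.5173 J.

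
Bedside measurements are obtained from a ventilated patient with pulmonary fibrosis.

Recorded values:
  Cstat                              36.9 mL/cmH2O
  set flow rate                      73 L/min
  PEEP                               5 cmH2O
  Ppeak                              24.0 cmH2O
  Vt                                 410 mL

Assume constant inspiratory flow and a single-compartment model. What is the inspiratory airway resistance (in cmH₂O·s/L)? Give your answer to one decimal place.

Flow: 73 L/min ÷ 60 = 1.2167 L/s.
Equation of motion (constant flow): PIP = Vt/C + R·V̇ + PEEP.
R·V̇ = PIP − Vt/C − PEEP = 24.0 − 410/36.9 − 5 = 24.0 − 11.111 − 5 = 7.889 cmH2O.
R = 7.889 / 1.2167 = 6.484 cmH2O·s/L.

6.5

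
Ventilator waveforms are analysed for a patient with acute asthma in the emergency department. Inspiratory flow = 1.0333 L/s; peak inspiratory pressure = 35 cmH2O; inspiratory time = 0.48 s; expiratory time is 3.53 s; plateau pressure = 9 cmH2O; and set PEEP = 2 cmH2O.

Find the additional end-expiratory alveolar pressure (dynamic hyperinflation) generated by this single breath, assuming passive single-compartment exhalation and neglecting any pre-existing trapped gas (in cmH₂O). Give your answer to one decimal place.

1.0

Vt = flow × Ti = 1.0333 L/s × 0.48 s × 1000 mL/L = 495.98 mL.
R = (PIP − Pplat)/V̇ = (35 − 9) / 1.0333 = 26.0/1.0333 = 25.162 cmH2O·s/L.
C = Vt/(Pplat − PEEP) = 495.98 / (9 − 2) = 495.98/7.0 = 70.854 mL/cmH2O.
τ = R × C = 25.162 × 0.07085 L/cmH2O = 1.783 s.
Fraction remaining = e^(−Te/τ) = e^(−3.53/1.783) = 0.1381; trapped volume = 495.98 × 0.1381 = 68.495 mL.
Additional alveolar pressure from trapping ≈ V_trapped / C = 68.495 / 70.854 = 0.9667 cmH2O.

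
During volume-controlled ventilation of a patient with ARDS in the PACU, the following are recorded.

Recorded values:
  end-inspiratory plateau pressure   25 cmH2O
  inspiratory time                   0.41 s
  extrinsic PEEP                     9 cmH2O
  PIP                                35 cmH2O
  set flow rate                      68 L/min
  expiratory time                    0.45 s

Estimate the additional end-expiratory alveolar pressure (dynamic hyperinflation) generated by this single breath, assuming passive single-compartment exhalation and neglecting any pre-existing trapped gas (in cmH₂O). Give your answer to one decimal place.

2.8

Flow: 68 L/min ÷ 60 = 1.1333 L/s.
Vt = flow × Ti = 1.1333 L/s × 0.41 s × 1000 mL/L = 464.65 mL.
R = (PIP − Pplat)/V̇ = (35 − 25) / 1.1333 = 10.0/1.1333 = 8.824 cmH2O·s/L.
C = Vt/(Pplat − PEEP) = 464.65 / (25 − 9) = 464.65/16.0 = 29.041 mL/cmH2O.
τ = R × C = 8.824 × 0.02904 L/cmH2O = 0.2562 s.
Fraction remaining = e^(−Te/τ) = e^(−0.45/0.2562) = 0.1727; trapped volume = 464.65 × 0.1727 = 80.245 mL.
Additional alveolar pressure from trapping ≈ V_trapped / C = 80.245 / 29.041 = 2.763 cmH2O.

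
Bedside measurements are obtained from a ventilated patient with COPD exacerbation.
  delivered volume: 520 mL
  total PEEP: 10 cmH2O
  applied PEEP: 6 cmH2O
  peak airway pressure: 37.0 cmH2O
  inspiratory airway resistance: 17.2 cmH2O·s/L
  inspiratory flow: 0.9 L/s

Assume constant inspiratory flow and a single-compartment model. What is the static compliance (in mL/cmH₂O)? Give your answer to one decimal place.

Total PEEP = 10 cmH2O (set 6 + intrinsic 4); this is the baseline alveolar pressure.
Equation of motion (constant flow): PIP = Vt/C + R·V̇ + PEEP.
Vt/C = PIP − R·V̇ − PEEP = 37.0 − 17.2×0.9 − 10 = 37.0 − 15.48 − 10 = 11.52 cmH2O.
C = Vt / 11.52 = 520 / 11.52 = 45.139 mL/cmH2O.

45.1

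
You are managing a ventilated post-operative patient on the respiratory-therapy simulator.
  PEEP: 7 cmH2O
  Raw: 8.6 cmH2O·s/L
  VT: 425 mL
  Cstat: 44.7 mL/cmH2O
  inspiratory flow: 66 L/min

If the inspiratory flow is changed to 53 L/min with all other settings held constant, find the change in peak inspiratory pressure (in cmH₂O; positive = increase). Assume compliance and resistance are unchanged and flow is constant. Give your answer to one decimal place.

-1.9

Flow: 66 L/min ÷ 60 = 1.1 L/s.
New flow: 53 L/min ÷ 60 = 0.8833 L/s.
PIP = Vt/C + R·V̇ + PEEP (constant-flow equation of motion).
Only the resistive term changes: ΔPIP = R × ΔV̇ = 8.6 × (0.8833 − 1.1) = 8.6 × -0.2167 = -1.864 cmH2O.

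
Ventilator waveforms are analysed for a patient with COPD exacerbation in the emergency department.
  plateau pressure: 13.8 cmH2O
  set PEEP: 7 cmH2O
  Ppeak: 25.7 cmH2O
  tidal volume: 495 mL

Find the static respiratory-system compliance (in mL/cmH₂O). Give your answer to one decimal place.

Cstat = Vt / (Pplat − PEEP) = 495 / (13.8 − 7) = 495 / 6.8 = 72.794 mL/cmH2O.

72.8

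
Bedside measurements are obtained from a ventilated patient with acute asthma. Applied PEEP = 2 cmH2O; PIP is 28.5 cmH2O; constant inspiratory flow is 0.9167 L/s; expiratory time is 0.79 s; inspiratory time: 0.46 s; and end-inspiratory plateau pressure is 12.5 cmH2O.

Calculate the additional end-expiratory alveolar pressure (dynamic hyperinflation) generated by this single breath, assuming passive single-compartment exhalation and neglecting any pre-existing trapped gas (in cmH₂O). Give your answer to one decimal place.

Vt = flow × Ti = 0.9167 L/s × 0.46 s × 1000 mL/L = 421.68 mL.
R = (PIP − Pplat)/V̇ = (28.5 − 12.5) / 0.9167 = 16.0/0.9167 = 17.454 cmH2O·s/L.
C = Vt/(Pplat − PEEP) = 421.68 / (12.5 − 2) = 421.68/10.5 = 40.16 mL/cmH2O.
τ = R × C = 17.454 × 0.04016 L/cmH2O = 0.701 s.
Fraction remaining = e^(−Te/τ) = e^(−0.79/0.701) = 0.324; trapped volume = 421.68 × 0.324 = 136.62 mL.
Additional alveolar pressure from trapping ≈ V_trapped / C = 136.62 / 40.16 = 3.402 cmH2O.

3.4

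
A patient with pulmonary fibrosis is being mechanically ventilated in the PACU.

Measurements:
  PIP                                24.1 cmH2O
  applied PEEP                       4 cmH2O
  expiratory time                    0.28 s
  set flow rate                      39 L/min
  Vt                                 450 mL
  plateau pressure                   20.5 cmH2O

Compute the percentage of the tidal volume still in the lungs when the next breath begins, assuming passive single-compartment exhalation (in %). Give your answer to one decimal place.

Flow: 39 L/min ÷ 60 = 0.65 L/s.
R = (PIP − Pplat)/V̇ = (24.1 − 20.5) / 0.65 = 3.6/0.65 = 5.538 cmH2O·s/L.
C = Vt/(Pplat − PEEP) = 450.0 / (20.5 − 4) = 450.0/16.5 = 27.273 mL/cmH2O.
τ = R × C = 5.538 × 0.02727 L/cmH2O = 0.151 s.
Fraction remaining at end-expiration = e^(−Te/τ) = e^(−0.28/0.151) = 0.1566 → 15.66%.

15.7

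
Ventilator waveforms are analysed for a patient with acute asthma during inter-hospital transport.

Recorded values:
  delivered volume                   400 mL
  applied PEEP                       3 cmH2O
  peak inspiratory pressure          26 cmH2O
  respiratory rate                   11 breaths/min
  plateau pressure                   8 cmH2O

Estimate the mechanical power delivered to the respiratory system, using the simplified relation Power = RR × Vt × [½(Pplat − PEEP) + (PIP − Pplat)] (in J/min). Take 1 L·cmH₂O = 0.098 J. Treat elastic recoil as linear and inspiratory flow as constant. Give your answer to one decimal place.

Per-breath work = Vt × [½(Pplat−PEEP) + (PIP−Pplat)] = 0.400 × [0.5×5.0 + 18.0] = 0.400 × 20.5 = 8.2 L·cmH2O.
Power = 11 × 8.2 = 90.2 L·cmH2O/min.
× 0.098 J/(L·cmH2O) → 8.84 J/min.

8.8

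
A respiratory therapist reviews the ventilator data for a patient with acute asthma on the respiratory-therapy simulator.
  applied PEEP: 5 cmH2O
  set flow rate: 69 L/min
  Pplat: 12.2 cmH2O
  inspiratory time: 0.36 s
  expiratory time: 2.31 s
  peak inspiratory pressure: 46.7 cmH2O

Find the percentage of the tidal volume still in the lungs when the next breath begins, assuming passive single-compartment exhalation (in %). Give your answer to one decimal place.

26.2

Flow: 69 L/min ÷ 60 = 1.15 L/s.
Vt = flow × Ti = 1.15 L/s × 0.36 s × 1000 mL/L = 414.0 mL.
R = (PIP − Pplat)/V̇ = (46.7 − 12.2) / 1.15 = 34.5/1.15 = 30.0 cmH2O·s/L.
C = Vt/(Pplat − PEEP) = 414.0 / (12.2 − 5) = 414.0/7.2 = 57.5 mL/cmH2O.
τ = R × C = 30.0 × 0.0575 L/cmH2O = 1.725 s.
Fraction remaining at end-expiration = e^(−Te/τ) = e^(−2.31/1.725) = 0.2621 → 26.21%.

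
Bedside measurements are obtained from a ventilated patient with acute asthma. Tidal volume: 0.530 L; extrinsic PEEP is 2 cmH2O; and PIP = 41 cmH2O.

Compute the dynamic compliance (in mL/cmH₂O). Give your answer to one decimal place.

Dynamic compliance = Vt / (PIP − PEEP) = 530 / (41 − 2) = 530 / 39.0 = 13.59 mL/cmH2O.

13.6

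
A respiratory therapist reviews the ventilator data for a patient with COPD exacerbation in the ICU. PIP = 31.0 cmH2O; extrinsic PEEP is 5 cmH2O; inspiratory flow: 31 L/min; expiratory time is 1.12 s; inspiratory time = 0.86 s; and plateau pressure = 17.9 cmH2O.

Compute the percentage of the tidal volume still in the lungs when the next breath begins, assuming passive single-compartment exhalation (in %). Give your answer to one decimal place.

27.7

Flow: 31 L/min ÷ 60 = 0.5167 L/s.
Vt = flow × Ti = 0.5167 L/s × 0.86 s × 1000 mL/L = 444.36 mL.
R = (PIP − Pplat)/V̇ = (31.0 − 17.9) / 0.5167 = 13.1/0.5167 = 25.353 cmH2O·s/L.
C = Vt/(Pplat − PEEP) = 444.36 / (17.9 − 5) = 444.36/12.9 = 34.447 mL/cmH2O.
τ = R × C = 25.353 × 0.03445 L/cmH2O = 0.8734 s.
Fraction remaining at end-expiration = e^(−Te/τ) = e^(−1.12/0.8734) = 0.2774 → 27.74%.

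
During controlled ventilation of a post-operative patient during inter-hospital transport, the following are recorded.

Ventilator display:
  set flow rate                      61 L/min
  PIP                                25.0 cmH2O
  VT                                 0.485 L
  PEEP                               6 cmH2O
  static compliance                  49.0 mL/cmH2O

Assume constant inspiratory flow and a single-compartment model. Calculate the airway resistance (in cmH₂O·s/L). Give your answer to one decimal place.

9.0

Flow: 61 L/min ÷ 60 = 1.0167 L/s.
Equation of motion (constant flow): PIP = Vt/C + R·V̇ + PEEP.
R·V̇ = PIP − Vt/C − PEEP = 25.0 − 485/49.0 − 6 = 25.0 − 9.898 − 6 = 9.102 cmH2O.
R = 9.102 / 1.0167 = 8.952 cmH2O·s/L.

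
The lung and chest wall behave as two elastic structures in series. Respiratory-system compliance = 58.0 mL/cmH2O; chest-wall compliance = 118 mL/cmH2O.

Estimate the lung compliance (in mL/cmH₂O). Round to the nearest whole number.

1/CL = 1/Crs − 1/Ccw.
1/CL = 1/58.0 − 1/118 = 0.008767.
CL = 114.06 mL/cmH2O.

114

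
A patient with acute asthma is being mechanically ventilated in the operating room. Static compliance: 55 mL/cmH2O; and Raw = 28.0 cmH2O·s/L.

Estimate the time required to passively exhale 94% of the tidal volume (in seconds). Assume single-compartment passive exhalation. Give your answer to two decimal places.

τ = R × C = 28.0 × 55 mL/cmH2O = 28.0 × 0.055 L/cmH2O = 1.54 s.
Exhaled fraction f = 1 − e^(−t/τ) → t = −τ·ln(1 − f) = −1.54·ln(0.06) = 4.333 s.

4.33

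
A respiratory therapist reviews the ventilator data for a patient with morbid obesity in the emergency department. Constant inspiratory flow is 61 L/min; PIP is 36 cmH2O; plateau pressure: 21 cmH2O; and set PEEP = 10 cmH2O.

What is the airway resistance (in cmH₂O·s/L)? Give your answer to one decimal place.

14.8

Flow: 61 L/min ÷ 60 = 1.0167 L/s.
Raw = (PIP − Pplat) / flow = (36 − 21) / 1.0167 = 15.0 / 1.0167 = 14.754 cmH2O·s/L.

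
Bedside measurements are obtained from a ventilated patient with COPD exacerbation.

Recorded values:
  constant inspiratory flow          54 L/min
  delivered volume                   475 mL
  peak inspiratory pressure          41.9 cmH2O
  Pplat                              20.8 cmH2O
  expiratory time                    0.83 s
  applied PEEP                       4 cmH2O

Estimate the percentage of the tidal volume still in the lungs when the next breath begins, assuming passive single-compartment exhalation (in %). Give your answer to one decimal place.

Flow: 54 L/min ÷ 60 = 0.9 L/s.
R = (PIP − Pplat)/V̇ = (41.9 − 20.8) / 0.9 = 21.1/0.9 = 23.444 cmH2O·s/L.
C = Vt/(Pplat − PEEP) = 475.0 / (20.8 − 4) = 475.0/16.8 = 28.274 mL/cmH2O.
τ = R × C = 23.444 × 0.02827 L/cmH2O = 0.6628 s.
Fraction remaining at end-expiration = e^(−Te/τ) = e^(−0.83/0.6628) = 0.2859 → 28.59%.

28.6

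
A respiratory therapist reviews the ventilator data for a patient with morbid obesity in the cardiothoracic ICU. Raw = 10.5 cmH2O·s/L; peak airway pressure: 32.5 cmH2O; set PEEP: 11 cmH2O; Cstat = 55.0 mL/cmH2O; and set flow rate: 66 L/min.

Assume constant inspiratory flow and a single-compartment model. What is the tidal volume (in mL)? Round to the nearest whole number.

547

Flow: 66 L/min ÷ 60 = 1.1 L/s.
Equation of motion (constant flow): PIP = Vt/C + R·V̇ + PEEP.
Vt/C = PIP − R·V̇ − PEEP = 32.5 − 11.55 − 11 = 9.95 cmH2O.
Vt = C × 9.95 = 55.0 × 9.95 = 547.25 mL.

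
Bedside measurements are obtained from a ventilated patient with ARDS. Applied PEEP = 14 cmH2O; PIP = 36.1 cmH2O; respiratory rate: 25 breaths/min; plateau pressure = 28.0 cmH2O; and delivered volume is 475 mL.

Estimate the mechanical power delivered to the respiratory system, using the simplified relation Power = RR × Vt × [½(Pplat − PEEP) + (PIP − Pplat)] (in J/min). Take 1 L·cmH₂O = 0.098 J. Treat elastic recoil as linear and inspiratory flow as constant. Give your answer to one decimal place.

17.6

Per-breath work = Vt × [½(Pplat−PEEP) + (PIP−Pplat)] = 0.475 × [0.5×14.0 + 8.1] = 0.475 × 15.1 = 7.173 L·cmH2O.
Power = 25 × 7.173 = 179.33 L·cmH2O/min.
× 0.098 J/(L·cmH2O) → 17.574 J/min.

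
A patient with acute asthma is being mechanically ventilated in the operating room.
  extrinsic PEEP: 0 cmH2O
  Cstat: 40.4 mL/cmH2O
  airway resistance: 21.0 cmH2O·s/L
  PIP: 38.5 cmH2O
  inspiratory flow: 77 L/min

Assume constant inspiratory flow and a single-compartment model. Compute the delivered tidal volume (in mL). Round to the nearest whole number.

Flow: 77 L/min ÷ 60 = 1.2833 L/s.
Equation of motion (constant flow): PIP = Vt/C + R·V̇ + PEEP.
Vt/C = PIP − R·V̇ − PEEP = 38.5 − 26.949 − 0 = 11.551 cmH2O.
Vt = C × 11.551 = 40.4 × 11.551 = 466.66 mL.

467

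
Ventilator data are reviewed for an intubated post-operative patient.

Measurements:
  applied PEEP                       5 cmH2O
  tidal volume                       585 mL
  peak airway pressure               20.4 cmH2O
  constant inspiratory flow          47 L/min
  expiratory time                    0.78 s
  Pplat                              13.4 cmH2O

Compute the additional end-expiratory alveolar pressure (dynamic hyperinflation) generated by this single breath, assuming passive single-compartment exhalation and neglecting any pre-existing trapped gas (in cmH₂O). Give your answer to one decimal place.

Flow: 47 L/min ÷ 60 = 0.7833 L/s.
R = (PIP − Pplat)/V̇ = (20.4 − 13.4) / 0.7833 = 7.0/0.7833 = 8.937 cmH2O·s/L.
C = Vt/(Pplat − PEEP) = 585.0 / (13.4 − 5) = 585.0/8.4 = 69.643 mL/cmH2O.
τ = R × C = 8.937 × 0.06964 L/cmH2O = 0.6224 s.
Fraction remaining = e^(−Te/τ) = e^(−0.78/0.6224) = 0.2856; trapped volume = 585.0 × 0.2856 = 167.08 mL.
Additional alveolar pressure from trapping ≈ V_trapped / C = 167.08 / 69.643 = 2.399 cmH2O.

2.4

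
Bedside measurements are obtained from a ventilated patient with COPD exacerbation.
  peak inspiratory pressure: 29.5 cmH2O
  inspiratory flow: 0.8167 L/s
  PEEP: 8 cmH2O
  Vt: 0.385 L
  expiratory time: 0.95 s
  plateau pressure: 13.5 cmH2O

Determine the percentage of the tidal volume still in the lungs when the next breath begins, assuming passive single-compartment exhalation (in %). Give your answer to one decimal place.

R = (PIP − Pplat)/V̇ = (29.5 − 13.5) / 0.8167 = 16.0/0.8167 = 19.591 cmH2O·s/L.
C = Vt/(Pplat − PEEP) = 385.0 / (13.5 − 8) = 385.0/5.5 = 70.0 mL/cmH2O.
τ = R × C = 19.591 × 0.07 L/cmH2O = 1.371 s.
Fraction remaining at end-expiration = e^(−Te/τ) = e^(−0.95/1.371) = 0.5001 → 50.01%.

50.0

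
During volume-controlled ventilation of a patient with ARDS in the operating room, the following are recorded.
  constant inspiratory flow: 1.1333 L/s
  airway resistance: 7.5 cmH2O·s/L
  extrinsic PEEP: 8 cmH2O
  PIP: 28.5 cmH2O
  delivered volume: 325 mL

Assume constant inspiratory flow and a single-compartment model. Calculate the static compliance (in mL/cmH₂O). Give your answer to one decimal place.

27.1

Equation of motion (constant flow): PIP = Vt/C + R·V̇ + PEEP.
Vt/C = PIP − R·V̇ − PEEP = 28.5 − 7.5×1.1333 − 8 = 28.5 − 8.5 − 8 = 12.0 cmH2O.
C = Vt / 12.0 = 325 / 12.0 = 27.083 mL/cmH2O.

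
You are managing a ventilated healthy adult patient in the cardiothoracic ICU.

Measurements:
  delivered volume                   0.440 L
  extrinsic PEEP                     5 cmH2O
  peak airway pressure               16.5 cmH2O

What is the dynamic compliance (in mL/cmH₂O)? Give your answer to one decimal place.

Dynamic compliance = Vt / (PIP − PEEP) = 440 / (16.5 − 5) = 440 / 11.5 = 38.261 mL/cmH2O.

38.3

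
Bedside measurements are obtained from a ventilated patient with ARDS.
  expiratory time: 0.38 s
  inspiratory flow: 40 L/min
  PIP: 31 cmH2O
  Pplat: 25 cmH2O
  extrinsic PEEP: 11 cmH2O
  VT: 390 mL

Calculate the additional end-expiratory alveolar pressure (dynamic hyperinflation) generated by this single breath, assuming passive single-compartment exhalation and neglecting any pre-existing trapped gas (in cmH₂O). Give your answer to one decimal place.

Flow: 40 L/min ÷ 60 = 0.6667 L/s.
R = (PIP − Pplat)/V̇ = (31 − 25) / 0.6667 = 6.0/0.6667 = 9.0 cmH2O·s/L.
C = Vt/(Pplat − PEEP) = 390.0 / (25 − 11) = 390.0/14.0 = 27.857 mL/cmH2O.
τ = R × C = 9.0 × 0.02786 L/cmH2O = 0.2507 s.
Fraction remaining = e^(−Te/τ) = e^(−0.38/0.2507) = 0.2196; trapped volume = 390.0 × 0.2196 = 85.644 mL.
Additional alveolar pressure from trapping ≈ V_trapped / C = 85.644 / 27.857 = 3.074 cmH2O.

3.1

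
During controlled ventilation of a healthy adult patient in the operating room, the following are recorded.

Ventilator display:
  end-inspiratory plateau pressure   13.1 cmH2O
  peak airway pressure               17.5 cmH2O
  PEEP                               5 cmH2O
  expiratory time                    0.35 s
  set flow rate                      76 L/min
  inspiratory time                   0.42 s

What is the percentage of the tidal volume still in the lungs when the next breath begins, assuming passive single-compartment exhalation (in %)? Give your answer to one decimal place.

Flow: 76 L/min ÷ 60 = 1.2667 L/s.
Vt = flow × Ti = 1.2667 L/s × 0.42 s × 1000 mL/L = 532.01 mL.
R = (PIP − Pplat)/V̇ = (17.5 − 13.1) / 1.2667 = 4.4/1.2667 = 3.474 cmH2O·s/L.
C = Vt/(Pplat − PEEP) = 532.01 / (13.1 − 5) = 532.01/8.1 = 65.68 mL/cmH2O.
τ = R × C = 3.474 × 0.06568 L/cmH2O = 0.2282 s.
Fraction remaining at end-expiration = e^(−Te/τ) = e^(−0.35/0.2282) = 0.2157 → 21.57%.

21.6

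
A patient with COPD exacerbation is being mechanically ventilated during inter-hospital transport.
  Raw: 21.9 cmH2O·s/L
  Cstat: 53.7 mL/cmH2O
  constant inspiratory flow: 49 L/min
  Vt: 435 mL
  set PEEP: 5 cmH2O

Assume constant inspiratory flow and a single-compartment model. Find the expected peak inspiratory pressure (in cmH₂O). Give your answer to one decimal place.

Flow: 49 L/min ÷ 60 = 0.8167 L/s.
Equation of motion (constant flow): PIP = Vt/C + R·V̇ + PEEP.
PIP = 435/53.7 + 21.9×0.8167 + 5 = 8.101 + 17.886 + 5 = 30.987 cmH2O.

31.0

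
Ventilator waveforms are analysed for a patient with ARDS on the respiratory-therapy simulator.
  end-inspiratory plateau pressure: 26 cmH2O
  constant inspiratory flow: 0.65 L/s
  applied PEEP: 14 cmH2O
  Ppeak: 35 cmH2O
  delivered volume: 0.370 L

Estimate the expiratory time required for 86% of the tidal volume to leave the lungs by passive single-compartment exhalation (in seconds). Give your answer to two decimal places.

0.84

R = (PIP − Pplat)/V̇ = (35 − 26) / 0.65 = 9.0/0.65 = 13.846 cmH2O·s/L.
C = Vt/(Pplat − PEEP) = 370.0 / (26 − 14) = 370.0/12.0 = 30.833 mL/cmH2O.
τ = R × C = 13.846 × 0.03083 L/cmH2O = 0.4269 s.
t = −τ·ln(1 − 0.86) = −0.4269·ln(0.14) = 0.8393 s.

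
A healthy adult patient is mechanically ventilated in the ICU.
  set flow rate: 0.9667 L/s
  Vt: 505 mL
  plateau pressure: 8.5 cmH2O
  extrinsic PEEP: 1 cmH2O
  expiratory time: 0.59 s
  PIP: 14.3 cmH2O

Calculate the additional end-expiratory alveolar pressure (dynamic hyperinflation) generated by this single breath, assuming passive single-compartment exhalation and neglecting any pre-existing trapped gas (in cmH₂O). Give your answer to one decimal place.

1.7

R = (PIP − Pplat)/V̇ = (14.3 − 8.5) / 0.9667 = 5.8/0.9667 = 6.0 cmH2O·s/L.
C = Vt/(Pplat − PEEP) = 505.0 / (8.5 − 1) = 505.0/7.5 = 67.333 mL/cmH2O.
τ = R × C = 6.0 × 0.06733 L/cmH2O = 0.404 s.
Fraction remaining = e^(−Te/τ) = e^(−0.59/0.404) = 0.2321; trapped volume = 505.0 × 0.2321 = 117.21 mL.
Additional alveolar pressure from trapping ≈ V_trapped / C = 117.21 / 67.333 = 1.741 cmH2O.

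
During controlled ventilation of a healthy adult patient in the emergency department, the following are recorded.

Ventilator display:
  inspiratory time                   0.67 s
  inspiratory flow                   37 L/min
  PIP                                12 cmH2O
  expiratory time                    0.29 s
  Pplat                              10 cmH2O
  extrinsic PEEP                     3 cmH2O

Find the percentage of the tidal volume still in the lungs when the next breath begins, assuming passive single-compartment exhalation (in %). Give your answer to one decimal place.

Flow: 37 L/min ÷ 60 = 0.6167 L/s.
Vt = flow × Ti = 0.6167 L/s × 0.67 s × 1000 mL/L = 413.19 mL.
R = (PIP − Pplat)/V̇ = (12 − 10) / 0.6167 = 2.0/0.6167 = 3.243 cmH2O·s/L.
C = Vt/(Pplat − PEEP) = 413.19 / (10 − 3) = 413.19/7.0 = 59.027 mL/cmH2O.
τ = R × C = 3.243 × 0.05903 L/cmH2O = 0.1914 s.
Fraction remaining at end-expiration = e^(−Te/τ) = e^(−0.29/0.1914) = 0.2198 → 21.98%.

22.0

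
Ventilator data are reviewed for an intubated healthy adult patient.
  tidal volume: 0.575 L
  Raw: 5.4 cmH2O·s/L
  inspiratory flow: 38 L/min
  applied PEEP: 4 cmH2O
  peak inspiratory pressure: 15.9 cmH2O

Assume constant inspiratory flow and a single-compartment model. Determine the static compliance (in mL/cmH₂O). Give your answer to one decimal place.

Flow: 38 L/min ÷ 60 = 0.6333 L/s.
Equation of motion (constant flow): PIP = Vt/C + R·V̇ + PEEP.
Vt/C = PIP − R·V̇ − PEEP = 15.9 − 5.4×0.6333 − 4 = 15.9 − 3.42 − 4 = 8.48 cmH2O.
C = Vt / 8.48 = 575 / 8.48 = 67.807 mL/cmH2O.

67.8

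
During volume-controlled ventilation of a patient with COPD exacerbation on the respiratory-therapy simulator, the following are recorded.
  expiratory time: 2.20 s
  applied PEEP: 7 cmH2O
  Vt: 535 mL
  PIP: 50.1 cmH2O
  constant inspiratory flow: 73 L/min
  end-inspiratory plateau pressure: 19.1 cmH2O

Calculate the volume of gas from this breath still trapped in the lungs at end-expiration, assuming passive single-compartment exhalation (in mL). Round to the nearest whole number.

76

Flow: 73 L/min ÷ 60 = 1.2167 L/s.
R = (PIP − Pplat)/V̇ = (50.1 − 19.1) / 1.2167 = 31.0/1.2167 = 25.479 cmH2O·s/L.
C = Vt/(Pplat − PEEP) = 535.0 / (19.1 − 7) = 535.0/12.1 = 44.215 mL/cmH2O.
τ = R × C = 25.479 × 0.04422 L/cmH2O = 1.127 s.
Fraction remaining = e^(−Te/τ) = e^(−2.20/1.127) = 0.142.
Trapped volume = 535.0 × 0.142 = 75.97 mL.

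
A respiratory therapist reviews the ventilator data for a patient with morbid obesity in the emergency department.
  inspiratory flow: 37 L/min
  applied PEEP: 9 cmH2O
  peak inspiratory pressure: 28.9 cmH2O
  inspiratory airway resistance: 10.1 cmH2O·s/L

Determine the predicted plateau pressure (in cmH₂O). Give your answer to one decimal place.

Flow: 37 L/min ÷ 60 = 0.6167 L/s.
Pplat = PIP − Raw × flow = 28.9 − 10.1 × 0.6167 = 28.9 − 6.229 = 22.671 cmH2O.

22.7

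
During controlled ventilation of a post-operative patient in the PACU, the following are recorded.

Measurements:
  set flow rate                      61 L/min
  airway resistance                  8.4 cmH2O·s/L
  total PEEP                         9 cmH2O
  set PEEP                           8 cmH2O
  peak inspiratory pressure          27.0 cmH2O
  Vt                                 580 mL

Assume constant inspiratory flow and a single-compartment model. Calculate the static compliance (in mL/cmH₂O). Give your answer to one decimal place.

61.3

Flow: 61 L/min ÷ 60 = 1.0167 L/s.
Total PEEP = 9 cmH2O (set 8 + intrinsic 1); this is the baseline alveolar pressure.
Equation of motion (constant flow): PIP = Vt/C + R·V̇ + PEEP.
Vt/C = PIP − R·V̇ − PEEP = 27.0 − 8.4×1.0167 − 9 = 27.0 − 8.54 − 9 = 9.46 cmH2O.
C = Vt / 9.46 = 580 / 9.46 = 61.311 mL/cmH2O.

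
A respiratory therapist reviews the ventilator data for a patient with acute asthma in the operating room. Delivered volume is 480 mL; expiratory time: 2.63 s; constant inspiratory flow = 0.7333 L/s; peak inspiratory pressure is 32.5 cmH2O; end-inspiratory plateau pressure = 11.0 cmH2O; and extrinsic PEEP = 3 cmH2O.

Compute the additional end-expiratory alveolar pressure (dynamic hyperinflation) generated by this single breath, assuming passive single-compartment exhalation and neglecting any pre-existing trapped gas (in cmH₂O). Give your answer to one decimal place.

R = (PIP − Pplat)/V̇ = (32.5 − 11.0) / 0.7333 = 21.5/0.7333 = 29.32 cmH2O·s/L.
C = Vt/(Pplat − PEEP) = 480.0 / (11.0 − 3) = 480.0/8.0 = 60.0 mL/cmH2O.
τ = R × C = 29.32 × 0.06 L/cmH2O = 1.759 s.
Fraction remaining = e^(−Te/τ) = e^(−2.63/1.759) = 0.2242; trapped volume = 480.0 × 0.2242 = 107.62 mL.
Additional alveolar pressure from trapping ≈ V_trapped / C = 107.62 / 60.0 = 1.794 cmH2O.

1.8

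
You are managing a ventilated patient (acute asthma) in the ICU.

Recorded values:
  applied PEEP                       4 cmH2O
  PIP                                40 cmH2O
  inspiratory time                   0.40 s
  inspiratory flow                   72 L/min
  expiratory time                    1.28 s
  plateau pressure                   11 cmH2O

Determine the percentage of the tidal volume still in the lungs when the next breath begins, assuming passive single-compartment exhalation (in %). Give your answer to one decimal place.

Flow: 72 L/min ÷ 60 = 1.2 L/s.
Vt = flow × Ti = 1.2 L/s × 0.40 s × 1000 mL/L = 480.0 mL.
R = (PIP − Pplat)/V̇ = (40 − 11) / 1.2 = 29.0/1.2 = 24.167 cmH2O·s/L.
C = Vt/(Pplat − PEEP) = 480.0 / (11 − 4) = 480.0/7.0 = 68.571 mL/cmH2O.
τ = R × C = 24.167 × 0.06857 L/cmH2O = 1.657 s.
Fraction remaining at end-expiration = e^(−Te/τ) = e^(−1.28/1.657) = 0.4619 → 46.19%.

46.2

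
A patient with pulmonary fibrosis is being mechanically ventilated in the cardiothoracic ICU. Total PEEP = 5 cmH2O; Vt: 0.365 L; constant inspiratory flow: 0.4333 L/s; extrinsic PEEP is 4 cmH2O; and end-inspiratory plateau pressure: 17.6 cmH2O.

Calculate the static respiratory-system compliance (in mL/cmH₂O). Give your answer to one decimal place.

End-expiratory occlusion gives total PEEP = 5 cmH2O (intrinsic PEEP = 5 − 4 = 1). Use total PEEP for the elastic gradient.
Cstat = Vt / (Pplat − PEEPtotal) = 365 / (17.6 − 5) = 365 / 12.6 = 28.968 mL/cmH2O.

29.0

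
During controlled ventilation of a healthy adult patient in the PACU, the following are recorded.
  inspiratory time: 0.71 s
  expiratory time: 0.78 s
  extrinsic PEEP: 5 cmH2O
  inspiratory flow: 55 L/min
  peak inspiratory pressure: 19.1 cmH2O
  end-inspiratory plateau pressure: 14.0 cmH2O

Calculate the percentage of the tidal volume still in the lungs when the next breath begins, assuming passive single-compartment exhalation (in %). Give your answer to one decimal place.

14.4

Flow: 55 L/min ÷ 60 = 0.9167 L/s.
Vt = flow × Ti = 0.9167 L/s × 0.71 s × 1000 mL/L = 650.86 mL.
R = (PIP − Pplat)/V̇ = (19.1 − 14.0) / 0.9167 = 5.1/0.9167 = 5.563 cmH2O·s/L.
C = Vt/(Pplat − PEEP) = 650.86 / (14.0 − 5) = 650.86/9.0 = 72.318 mL/cmH2O.
τ = R × C = 5.563 × 0.07232 L/cmH2O = 0.4023 s.
Fraction remaining at end-expiration = e^(−Te/τ) = e^(−0.78/0.4023) = 0.1439 → 14.39%.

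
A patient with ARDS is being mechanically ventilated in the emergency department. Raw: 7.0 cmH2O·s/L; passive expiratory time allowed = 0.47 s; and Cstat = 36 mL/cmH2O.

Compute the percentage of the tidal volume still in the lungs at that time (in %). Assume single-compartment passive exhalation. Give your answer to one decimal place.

τ = R × C = 7.0 × 36 mL/cmH2O = 7.0 × 0.036 L/cmH2O = 0.252 s.
Passive exhalation: V(t)/V₀ = e^(−t/τ) = e^(−0.47/0.252) = 0.1549.
Fraction remaining = 0.1549 → 15.49%.

15.5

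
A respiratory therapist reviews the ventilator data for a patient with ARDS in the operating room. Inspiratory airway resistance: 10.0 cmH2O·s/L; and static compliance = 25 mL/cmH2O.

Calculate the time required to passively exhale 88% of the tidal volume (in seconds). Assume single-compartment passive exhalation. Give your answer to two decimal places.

0.53

τ = R × C = 10.0 × 25 mL/cmH2O = 10.0 × 0.025 L/cmH2O = 0.25 s.
Exhaled fraction f = 1 − e^(−t/τ) → t = −τ·ln(1 − f) = −0.25·ln(0.12) = 0.5301 s.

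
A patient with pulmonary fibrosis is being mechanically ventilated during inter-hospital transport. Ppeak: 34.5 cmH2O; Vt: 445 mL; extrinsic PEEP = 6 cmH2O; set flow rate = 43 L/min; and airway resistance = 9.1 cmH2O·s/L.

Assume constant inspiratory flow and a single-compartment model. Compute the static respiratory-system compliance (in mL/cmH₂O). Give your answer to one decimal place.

20.2

Flow: 43 L/min ÷ 60 = 0.7167 L/s.
Equation of motion (constant flow): PIP = Vt/C + R·V̇ + PEEP.
Vt/C = PIP − R·V̇ − PEEP = 34.5 − 9.1×0.7167 − 6 = 34.5 − 6.522 − 6 = 21.978 cmH2O.
C = Vt / 21.978 = 445 / 21.978 = 20.248 mL/cmH2O.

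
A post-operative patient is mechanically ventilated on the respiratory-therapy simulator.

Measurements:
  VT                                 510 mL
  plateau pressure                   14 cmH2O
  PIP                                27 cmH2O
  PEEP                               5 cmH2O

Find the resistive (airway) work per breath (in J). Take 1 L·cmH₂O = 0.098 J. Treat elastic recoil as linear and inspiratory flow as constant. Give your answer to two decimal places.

0.65

With constant inspiratory flow the resistive pressure is constant at PIP − Pplat = 27 − 14 = 13.0 cmH2O, so resistive work = 13.0 × 0.510 = 6.63 L·cmH2O.
× 0.098 J/(L·cmH2O) → 0.6497 J.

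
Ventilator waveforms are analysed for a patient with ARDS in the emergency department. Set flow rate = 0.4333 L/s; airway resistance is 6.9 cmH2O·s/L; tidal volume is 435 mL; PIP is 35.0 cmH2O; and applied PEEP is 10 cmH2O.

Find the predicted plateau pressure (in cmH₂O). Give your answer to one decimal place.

32.0

Pplat = PIP − Raw × flow = 35.0 − 6.9 × 0.4333 = 35.0 − 2.99 = 32.01 cmH2O.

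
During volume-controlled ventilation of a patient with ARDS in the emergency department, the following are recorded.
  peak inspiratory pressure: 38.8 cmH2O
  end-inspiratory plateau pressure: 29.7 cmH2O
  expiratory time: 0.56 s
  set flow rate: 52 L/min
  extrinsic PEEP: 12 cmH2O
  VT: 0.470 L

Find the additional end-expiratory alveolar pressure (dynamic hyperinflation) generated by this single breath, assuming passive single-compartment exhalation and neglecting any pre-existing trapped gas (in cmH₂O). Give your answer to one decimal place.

2.4

Flow: 52 L/min ÷ 60 = 0.8667 L/s.
R = (PIP − Pplat)/V̇ = (38.8 − 29.7) / 0.8667 = 9.1/0.8667 = 10.5 cmH2O·s/L.
C = Vt/(Pplat − PEEP) = 470.0 / (29.7 − 12) = 470.0/17.7 = 26.554 mL/cmH2O.
τ = R × C = 10.5 × 0.02655 L/cmH2O = 0.2788 s.
Fraction remaining = e^(−Te/τ) = e^(−0.56/0.2788) = 0.1342; trapped volume = 470.0 × 0.1342 = 63.074 mL.
Additional alveolar pressure from trapping ≈ V_trapped / C = 63.074 / 26.554 = 2.375 cmH2O.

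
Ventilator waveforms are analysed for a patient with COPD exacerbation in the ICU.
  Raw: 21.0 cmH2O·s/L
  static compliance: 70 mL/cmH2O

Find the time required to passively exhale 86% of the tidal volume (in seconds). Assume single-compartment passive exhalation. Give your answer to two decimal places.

τ = R × C = 21.0 × 70 mL/cmH2O = 21.0 × 0.070 L/cmH2O = 1.47 s.
Exhaled fraction f = 1 − e^(−t/τ) → t = −τ·ln(1 − f) = −1.47·ln(0.14) = 2.89 s.

2.89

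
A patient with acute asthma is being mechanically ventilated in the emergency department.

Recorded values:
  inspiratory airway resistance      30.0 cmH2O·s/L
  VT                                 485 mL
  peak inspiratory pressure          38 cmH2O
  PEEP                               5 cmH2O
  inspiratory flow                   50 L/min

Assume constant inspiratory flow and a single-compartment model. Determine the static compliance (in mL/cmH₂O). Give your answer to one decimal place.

Flow: 50 L/min ÷ 60 = 0.8333 L/s.
Equation of motion (constant flow): PIP = Vt/C + R·V̇ + PEEP.
Vt/C = PIP − R·V̇ − PEEP = 38 − 30.0×0.8333 − 5 = 38 − 24.999 − 5 = 8.001 cmH2O.
C = Vt / 8.001 = 485 / 8.001 = 60.617 mL/cmH2O.

60.6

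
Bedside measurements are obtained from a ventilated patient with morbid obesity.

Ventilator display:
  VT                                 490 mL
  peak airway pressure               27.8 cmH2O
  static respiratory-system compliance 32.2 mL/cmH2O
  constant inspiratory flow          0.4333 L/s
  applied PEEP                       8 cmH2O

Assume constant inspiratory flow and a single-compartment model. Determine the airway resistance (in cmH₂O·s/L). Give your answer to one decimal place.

Equation of motion (constant flow): PIP = Vt/C + R·V̇ + PEEP.
R·V̇ = PIP − Vt/C − PEEP = 27.8 − 490/32.2 − 8 = 27.8 − 15.217 − 8 = 4.583 cmH2O.
R = 4.583 / 0.4333 = 10.577 cmH2O·s/L.

10.6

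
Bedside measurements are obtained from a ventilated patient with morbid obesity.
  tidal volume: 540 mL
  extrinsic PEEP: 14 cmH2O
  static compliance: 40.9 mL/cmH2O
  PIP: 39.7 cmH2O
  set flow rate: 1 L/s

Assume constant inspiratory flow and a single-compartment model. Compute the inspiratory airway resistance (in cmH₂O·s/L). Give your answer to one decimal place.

12.5

Equation of motion (constant flow): PIP = Vt/C + R·V̇ + PEEP.
R·V̇ = PIP − Vt/C − PEEP = 39.7 − 540/40.9 − 14 = 39.7 − 13.203 − 14 = 12.497 cmH2O.
R = 12.497 / 1 = 12.497 cmH2O·s/L.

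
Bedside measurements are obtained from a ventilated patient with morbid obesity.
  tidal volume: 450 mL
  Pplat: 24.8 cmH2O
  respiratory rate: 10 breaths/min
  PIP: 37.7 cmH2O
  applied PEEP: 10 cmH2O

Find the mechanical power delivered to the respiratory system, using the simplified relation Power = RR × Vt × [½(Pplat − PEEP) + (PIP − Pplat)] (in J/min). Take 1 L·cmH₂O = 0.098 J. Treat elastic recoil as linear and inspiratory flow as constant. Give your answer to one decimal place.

Per-breath work = Vt × [½(Pplat−PEEP) + (PIP−Pplat)] = 0.450 × [0.5×14.8 + 12.9] = 0.450 × 20.3 = 9.135 L·cmH2O.
Power = 10 × 9.135 = 91.35 L·cmH2O/min.
× 0.098 J/(L·cmH2O) → 8.952 J/min.

9.0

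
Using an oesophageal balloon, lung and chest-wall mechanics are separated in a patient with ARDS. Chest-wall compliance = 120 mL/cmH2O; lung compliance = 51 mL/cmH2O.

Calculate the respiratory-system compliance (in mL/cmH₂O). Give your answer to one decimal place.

35.8

Lung and chest wall are elastances in series: 1/Crs = 1/CL + 1/Ccw.
1/Crs = 1/51 + 1/120 = 0.02794.
Crs = 35.791 mL/cmH2O.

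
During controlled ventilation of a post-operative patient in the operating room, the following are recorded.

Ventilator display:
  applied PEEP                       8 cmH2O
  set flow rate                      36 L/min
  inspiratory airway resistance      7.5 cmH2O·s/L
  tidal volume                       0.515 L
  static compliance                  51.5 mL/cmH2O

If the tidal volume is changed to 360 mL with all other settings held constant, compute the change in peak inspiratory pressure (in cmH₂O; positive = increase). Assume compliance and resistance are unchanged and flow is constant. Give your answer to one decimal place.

-3.0

PIP = Vt/C + R·V̇ + PEEP (constant-flow equation of motion).
Only the elastic term changes: ΔPIP = ΔVt / C = (360 − 515) / 51.5 = -3.01 cmH2O.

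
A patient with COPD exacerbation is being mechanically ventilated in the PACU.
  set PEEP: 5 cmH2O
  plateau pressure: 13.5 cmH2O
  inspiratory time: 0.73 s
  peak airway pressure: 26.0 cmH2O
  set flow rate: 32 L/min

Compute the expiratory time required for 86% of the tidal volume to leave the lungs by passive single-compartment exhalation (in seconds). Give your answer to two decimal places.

2.11

Flow: 32 L/min ÷ 60 = 0.5333 L/s.
Vt = flow × Ti = 0.5333 L/s × 0.73 s × 1000 mL/L = 389.31 mL.
R = (PIP − Pplat)/V̇ = (26.0 − 13.5) / 0.5333 = 12.5/0.5333 = 23.439 cmH2O·s/L.
C = Vt/(Pplat − PEEP) = 389.31 / (13.5 − 5) = 389.31/8.5 = 45.801 mL/cmH2O.
τ = R × C = 23.439 × 0.0458 L/cmH2O = 1.074 s.
t = −τ·ln(1 − 0.86) = −1.074·ln(0.14) = 2.112 s.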